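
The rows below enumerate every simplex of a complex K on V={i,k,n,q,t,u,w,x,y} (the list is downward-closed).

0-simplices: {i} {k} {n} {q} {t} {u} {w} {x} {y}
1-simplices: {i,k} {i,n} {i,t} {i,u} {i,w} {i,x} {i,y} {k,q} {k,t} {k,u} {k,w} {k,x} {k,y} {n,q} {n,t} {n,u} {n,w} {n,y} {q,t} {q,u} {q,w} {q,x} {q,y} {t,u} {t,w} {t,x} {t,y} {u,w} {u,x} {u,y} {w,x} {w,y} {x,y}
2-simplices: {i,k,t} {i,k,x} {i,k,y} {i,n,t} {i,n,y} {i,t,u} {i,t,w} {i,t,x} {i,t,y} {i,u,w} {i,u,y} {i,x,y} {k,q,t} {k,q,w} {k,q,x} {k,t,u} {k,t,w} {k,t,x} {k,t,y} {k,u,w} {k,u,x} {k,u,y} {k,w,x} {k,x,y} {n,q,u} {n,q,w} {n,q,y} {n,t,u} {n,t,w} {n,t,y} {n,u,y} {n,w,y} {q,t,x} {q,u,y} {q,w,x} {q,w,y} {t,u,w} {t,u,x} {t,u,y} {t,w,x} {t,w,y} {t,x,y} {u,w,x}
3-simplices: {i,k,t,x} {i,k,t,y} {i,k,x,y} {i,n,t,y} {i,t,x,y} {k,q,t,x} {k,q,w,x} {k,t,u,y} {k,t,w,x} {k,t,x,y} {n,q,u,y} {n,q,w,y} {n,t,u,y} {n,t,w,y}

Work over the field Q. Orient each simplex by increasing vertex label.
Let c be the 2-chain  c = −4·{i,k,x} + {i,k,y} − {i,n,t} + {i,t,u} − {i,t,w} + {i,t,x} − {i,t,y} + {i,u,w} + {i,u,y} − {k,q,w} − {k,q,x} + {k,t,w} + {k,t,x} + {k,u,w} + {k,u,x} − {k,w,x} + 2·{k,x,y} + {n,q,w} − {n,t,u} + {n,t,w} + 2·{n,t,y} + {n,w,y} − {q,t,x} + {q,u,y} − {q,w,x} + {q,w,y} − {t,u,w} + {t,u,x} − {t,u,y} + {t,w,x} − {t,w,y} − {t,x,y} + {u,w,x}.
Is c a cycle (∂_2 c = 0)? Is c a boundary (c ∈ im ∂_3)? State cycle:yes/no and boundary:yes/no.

cycle:no boundary:no

n_0=9 n_1=33 n_2=43 n_3=14  [Q]
∂1: piv[ik,in,it,iu,iw,ix,iy,kq] rk=8  ker:kt,ku,kw,kx,ky,nq,nt,nu,nw,ny,qt,qu,qw,qx,qy,tu,tw,tx,ty,uw,ux,uy,wx,wy,xy
∂2: piv[ikt,ikx,iky,int,iny,itu,itw,itx,ity,iuw,iuy,ixy,kqt,kqw,kqx,ktu,ktw,kux,kwx,nqu,nqw,nqy,ntu,ntw,nwy] rk=25  ker:ktx,kty,kuw,kuy,kxy,nty,nuy,qtx,quy,qwx,qwy,tuw,tux,tuy,twx,twy,txy,uwx
∂3: piv[iktx,ikty,ikxy,inty,itxy,kqtx,kqwx,ktuy,ktwx,nquy,nqwy,ntuy,ntwy] rk=13  ker:ktxy
∂2c = −3·{i,k} − {i,n} + {i,t} + {i,u} + 3·{i,x} − {i,y} − 2·{k,q} + 2·{k,t} + 2·{k,u} − 2·{k,w} − 2·{k,x} − {k,y} + {n,q} + {n,t} + {n,u} − {n,w} − 3·{n,y} − {q,t} + {q,u} + {q,x} − 2·{q,y} − {t,u} + 2·{t,w} − 2·{t,x} + 4·{t,y} + 2·{u,w} + {u,x} + {u,y} + {w,y} + {x,y}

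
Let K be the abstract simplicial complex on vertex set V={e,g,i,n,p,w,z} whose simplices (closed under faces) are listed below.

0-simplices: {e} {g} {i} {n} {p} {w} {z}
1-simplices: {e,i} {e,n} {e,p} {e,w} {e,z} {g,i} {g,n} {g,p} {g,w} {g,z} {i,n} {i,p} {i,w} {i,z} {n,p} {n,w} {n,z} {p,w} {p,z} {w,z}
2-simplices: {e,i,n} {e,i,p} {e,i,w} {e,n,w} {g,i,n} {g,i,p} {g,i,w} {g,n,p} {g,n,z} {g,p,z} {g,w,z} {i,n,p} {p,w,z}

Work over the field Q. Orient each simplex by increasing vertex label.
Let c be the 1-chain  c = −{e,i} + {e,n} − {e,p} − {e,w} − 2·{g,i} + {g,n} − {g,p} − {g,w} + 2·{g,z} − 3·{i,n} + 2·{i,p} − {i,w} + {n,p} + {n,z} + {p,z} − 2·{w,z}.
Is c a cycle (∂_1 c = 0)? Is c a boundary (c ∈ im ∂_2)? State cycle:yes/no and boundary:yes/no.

n_0=7 n_1=20 n_2=13  [Q]
∂1: piv[ei,en,ep,ew,ez,gi] rk=6  ker:gn,gp,gw,gz,in,ip,iw,iz,np,nw,nz,pw,pz,wz
∂2: piv[ein,eip,eiw,enw,gin,gip,giw,gnp,gnz,gpz,gwz,pwz] rk=12  ker:inp
∂1c = 2·{e} + {g} − {i} − 3·{n} − {w} + 2·{z}

cycle:no boundary:no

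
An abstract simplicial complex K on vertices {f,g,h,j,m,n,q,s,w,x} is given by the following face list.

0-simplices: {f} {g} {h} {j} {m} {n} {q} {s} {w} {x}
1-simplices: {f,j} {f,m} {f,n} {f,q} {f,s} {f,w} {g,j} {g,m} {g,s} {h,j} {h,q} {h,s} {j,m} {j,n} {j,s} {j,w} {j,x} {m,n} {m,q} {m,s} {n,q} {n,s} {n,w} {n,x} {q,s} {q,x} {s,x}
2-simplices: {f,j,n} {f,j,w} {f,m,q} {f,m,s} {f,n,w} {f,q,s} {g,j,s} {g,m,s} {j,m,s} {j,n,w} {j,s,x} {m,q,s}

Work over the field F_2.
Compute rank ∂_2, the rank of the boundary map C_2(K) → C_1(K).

n_0=10 n_1=27 n_2=12  [Z2]
∂1: piv[fj,fm,fn,fq,fs,fw,gj,hj,jx] rk=9  ker:gm,gs,hq,hs,jm,jn,js,jw,mn,mq,ms,nq,ns,nw,nx,qs,qx,sx
∂2: piv[fjn,fjw,fmq,fms,fnw,fqs,gjs,gms,jms,jsx] rk=10  ker:jnw,mqs
rk∂_2=10

rank∂_2=10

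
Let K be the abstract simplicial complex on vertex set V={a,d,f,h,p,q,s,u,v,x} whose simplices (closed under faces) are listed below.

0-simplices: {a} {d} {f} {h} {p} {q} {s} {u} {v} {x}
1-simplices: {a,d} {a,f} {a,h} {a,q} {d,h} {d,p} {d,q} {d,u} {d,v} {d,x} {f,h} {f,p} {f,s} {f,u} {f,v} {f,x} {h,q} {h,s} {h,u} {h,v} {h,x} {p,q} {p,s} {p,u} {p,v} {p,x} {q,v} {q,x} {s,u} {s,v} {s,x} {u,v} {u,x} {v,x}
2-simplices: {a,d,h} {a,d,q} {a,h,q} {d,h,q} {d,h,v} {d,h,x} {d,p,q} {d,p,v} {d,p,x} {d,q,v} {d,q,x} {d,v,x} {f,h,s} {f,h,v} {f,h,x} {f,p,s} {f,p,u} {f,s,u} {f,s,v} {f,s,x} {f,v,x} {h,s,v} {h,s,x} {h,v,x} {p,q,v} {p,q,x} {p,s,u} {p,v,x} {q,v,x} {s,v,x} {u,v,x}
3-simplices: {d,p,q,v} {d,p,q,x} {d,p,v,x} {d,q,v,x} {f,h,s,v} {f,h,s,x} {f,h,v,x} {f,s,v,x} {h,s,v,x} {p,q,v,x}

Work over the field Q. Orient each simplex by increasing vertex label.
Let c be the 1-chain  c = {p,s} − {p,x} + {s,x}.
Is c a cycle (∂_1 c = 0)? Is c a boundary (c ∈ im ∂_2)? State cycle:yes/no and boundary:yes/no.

cycle:yes boundary:no

n_0=10 n_1=34 n_2=31 n_3=10  [Q]
∂1: piv[ad,af,ah,aq,dp,du,dv,dx,fs] rk=9  ker:dh,dq,fh,fp,fu,fv,fx,hq,hs,hu,hv,hx,pq,ps,pu,pv,px,qv,qx,su,sv,sx,uv,ux,vx
∂2: piv[adh,adq,ahq,dhv,dhx,dpq,dpv,dpx,dqv,dqx,dvx,fhs,fhv,fhx,fps,fpu,fsu,fsv,fsx,uvx] rk=20  ker:dhq,fvx,hsv,hsx,hvx,pqv,pqx,psu,pvx,qvx,svx
∂3: piv[dpqv,dpqx,dpvx,dqvx,fhsv,fhsx,fhvx,fsvx] rk=8  ker:hsvx,pqvx
∂1c = 0
c vs im∂2: residual ≠ 0 ⇒ not boundary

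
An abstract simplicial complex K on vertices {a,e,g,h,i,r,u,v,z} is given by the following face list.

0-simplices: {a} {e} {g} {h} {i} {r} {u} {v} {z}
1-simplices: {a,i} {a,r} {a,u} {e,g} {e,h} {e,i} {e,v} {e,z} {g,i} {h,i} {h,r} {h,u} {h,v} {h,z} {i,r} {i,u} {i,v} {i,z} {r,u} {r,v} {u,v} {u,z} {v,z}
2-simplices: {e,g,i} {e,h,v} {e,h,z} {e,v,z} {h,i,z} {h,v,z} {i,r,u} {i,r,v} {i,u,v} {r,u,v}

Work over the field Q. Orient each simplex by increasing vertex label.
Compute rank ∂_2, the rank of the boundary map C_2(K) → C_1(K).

n_0=9 n_1=23 n_2=10  [Q]
∂1: piv[ai,ar,au,eg,eh,ei,ev,ez] rk=8  ker:gi,hi,hr,hu,hv,hz,ir,iu,iv,iz,ru,rv,uv,uz,vz
∂2: piv[egi,ehv,ehz,evz,hiz,iru,irv,iuv] rk=8  ker:hvz,ruv
rk∂_2=8

rank∂_2=8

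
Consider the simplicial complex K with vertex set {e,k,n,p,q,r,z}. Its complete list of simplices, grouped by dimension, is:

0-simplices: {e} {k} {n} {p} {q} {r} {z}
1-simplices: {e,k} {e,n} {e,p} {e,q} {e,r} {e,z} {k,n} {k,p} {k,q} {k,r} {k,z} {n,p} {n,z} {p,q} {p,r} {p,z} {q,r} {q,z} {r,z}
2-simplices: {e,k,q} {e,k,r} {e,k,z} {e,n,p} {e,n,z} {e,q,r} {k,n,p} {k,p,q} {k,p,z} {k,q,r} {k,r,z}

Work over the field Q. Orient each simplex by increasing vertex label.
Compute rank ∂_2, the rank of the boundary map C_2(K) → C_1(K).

rank∂_2=10

n_0=7 n_1=19 n_2=11  [Q]
∂1: piv[ek,en,ep,eq,er,ez] rk=6  ker:kn,kp,kq,kr,kz,np,nz,pq,pr,pz,qr,qz,rz
∂2: piv[ekq,ekr,ekz,enp,enz,eqr,knp,kpq,kpz,krz] rk=10  ker:kqr
rk∂_2=10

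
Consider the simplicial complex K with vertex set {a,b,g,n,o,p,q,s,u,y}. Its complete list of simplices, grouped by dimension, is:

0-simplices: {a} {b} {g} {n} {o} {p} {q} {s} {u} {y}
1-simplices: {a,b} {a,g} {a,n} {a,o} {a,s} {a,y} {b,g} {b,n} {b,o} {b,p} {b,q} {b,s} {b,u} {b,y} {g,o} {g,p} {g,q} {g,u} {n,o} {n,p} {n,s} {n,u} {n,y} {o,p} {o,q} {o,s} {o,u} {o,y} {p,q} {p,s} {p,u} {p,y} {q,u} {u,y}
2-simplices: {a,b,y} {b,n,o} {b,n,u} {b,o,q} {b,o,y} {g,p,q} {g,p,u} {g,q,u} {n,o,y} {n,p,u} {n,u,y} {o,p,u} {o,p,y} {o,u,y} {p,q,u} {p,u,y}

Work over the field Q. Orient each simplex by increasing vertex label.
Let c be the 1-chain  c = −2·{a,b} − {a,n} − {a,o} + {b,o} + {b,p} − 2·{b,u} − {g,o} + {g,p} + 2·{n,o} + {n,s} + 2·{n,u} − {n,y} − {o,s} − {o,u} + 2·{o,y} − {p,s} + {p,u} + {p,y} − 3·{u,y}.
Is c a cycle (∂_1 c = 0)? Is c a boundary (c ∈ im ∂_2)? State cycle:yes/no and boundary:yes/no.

cycle:no boundary:no

n_0=10 n_1=34 n_2=16  [Q]
∂1: piv[ab,ag,an,ao,as,ay,bp,bq,bu] rk=9  ker:bg,bn,bo,bs,by,go,gp,gq,gu,no,np,ns,nu,ny,op,oq,os,ou,oy,pq,ps,pu,py,qu,uy
∂2: piv[aby,bno,bnu,boq,boy,gpq,gpu,gqu,noy,npu,nuy,opu,opy,ouy] rk=14  ker:pqu,puy
∂1c = 4·{a} − 2·{b} − 5·{n} + {o} + {p} − {s} + 3·{u} − {y}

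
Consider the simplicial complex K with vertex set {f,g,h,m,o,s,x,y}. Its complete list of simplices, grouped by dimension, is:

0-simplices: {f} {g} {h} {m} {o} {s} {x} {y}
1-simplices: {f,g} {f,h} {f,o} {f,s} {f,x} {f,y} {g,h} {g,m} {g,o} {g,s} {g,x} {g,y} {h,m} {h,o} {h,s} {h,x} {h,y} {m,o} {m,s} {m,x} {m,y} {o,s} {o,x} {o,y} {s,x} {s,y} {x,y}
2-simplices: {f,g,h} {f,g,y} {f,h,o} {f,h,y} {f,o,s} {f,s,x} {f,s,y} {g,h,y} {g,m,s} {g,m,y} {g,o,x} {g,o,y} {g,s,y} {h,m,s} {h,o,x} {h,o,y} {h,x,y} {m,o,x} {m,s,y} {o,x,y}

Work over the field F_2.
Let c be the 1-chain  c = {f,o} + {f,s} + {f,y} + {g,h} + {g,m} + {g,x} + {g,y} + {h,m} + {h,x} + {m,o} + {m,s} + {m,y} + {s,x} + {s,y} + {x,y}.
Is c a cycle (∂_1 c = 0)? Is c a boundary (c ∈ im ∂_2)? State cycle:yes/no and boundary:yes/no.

cycle:no boundary:no

n_0=8 n_1=27 n_2=20  [Z2]
∂1: piv[fg,fh,fo,fs,fx,fy,gm] rk=7  ker:gh,go,gs,gx,gy,hm,ho,hs,hx,hy,mo,ms,mx,my,os,ox,oy,sx,sy,xy
∂2: piv[fgh,fgy,fho,fhy,fos,fsx,fsy,gms,gmy,gox,goy,gsy,hms,hox,hoy,hxy,mox] rk=17  ker:ghy,msy,oxy
∂1c = {f} + {h} + {m} + {y}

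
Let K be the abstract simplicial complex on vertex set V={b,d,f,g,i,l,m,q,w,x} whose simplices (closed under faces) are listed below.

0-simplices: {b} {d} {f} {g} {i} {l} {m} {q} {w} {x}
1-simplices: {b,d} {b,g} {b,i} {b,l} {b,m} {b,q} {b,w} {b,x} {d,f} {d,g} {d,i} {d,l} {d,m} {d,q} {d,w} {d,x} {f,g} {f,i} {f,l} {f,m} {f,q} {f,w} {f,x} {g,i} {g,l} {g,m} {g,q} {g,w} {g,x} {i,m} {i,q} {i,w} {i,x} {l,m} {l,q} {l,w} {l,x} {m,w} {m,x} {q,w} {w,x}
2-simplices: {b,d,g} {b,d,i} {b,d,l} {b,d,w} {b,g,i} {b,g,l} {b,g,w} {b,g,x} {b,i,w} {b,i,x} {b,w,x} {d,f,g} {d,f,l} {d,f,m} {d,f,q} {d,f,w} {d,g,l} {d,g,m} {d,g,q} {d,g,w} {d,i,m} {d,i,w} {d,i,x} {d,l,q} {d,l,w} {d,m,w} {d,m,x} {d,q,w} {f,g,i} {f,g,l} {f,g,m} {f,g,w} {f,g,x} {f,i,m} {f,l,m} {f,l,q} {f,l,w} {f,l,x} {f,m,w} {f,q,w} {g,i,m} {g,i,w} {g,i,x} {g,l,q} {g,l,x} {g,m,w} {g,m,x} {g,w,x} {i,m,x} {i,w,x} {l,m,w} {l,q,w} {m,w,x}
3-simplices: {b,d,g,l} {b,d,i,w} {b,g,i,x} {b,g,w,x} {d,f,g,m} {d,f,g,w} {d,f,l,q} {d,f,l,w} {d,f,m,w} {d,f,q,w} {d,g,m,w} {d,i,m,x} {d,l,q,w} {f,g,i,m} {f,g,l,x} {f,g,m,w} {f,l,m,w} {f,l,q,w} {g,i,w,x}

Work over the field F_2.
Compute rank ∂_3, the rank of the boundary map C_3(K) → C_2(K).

rank∂_3=17

n_0=10 n_1=41 n_2=53 n_3=19  [Z2]
∂1: piv[bd,bg,bi,bl,bm,bq,bw,bx,df] rk=9  ker:dg,di,dl,dm,dq,dw,dx,fg,fi,fl,fm,fq,fw,fx,gi,gl,gm,gq,gw,gx,im,iq,iw,ix,lm,lq,lw,lx,mw,mx,qw,wx
∂2: piv[bdg,bdi,bdl,bdw,bgi,bgl,bgw,bgx,biw,bix,bwx,dfg,dfl,dfm,dfq,dfw,dgm,dgq,dim,dix,dlq,dlw,dmw,dmx,dqw,fgi,fgx,flm,flx] rk=29  ker:dgl,dgw,diw,fgl,fgm,fgw,fim,flq,flw,fmw,fqw,gim,giw,gix,glq,glx,gmw,gmx,gwx,imx,iwx,lmw,lqw,mwx
∂3: piv[bdgl,bdiw,bgix,bgwx,dfgm,dfgw,dflq,dflw,dfmw,dfqw,dgmw,dimx,dlqw,fgim,fglx,flmw,giwx] rk=17  ker:fgmw,flqw
rk∂_3=17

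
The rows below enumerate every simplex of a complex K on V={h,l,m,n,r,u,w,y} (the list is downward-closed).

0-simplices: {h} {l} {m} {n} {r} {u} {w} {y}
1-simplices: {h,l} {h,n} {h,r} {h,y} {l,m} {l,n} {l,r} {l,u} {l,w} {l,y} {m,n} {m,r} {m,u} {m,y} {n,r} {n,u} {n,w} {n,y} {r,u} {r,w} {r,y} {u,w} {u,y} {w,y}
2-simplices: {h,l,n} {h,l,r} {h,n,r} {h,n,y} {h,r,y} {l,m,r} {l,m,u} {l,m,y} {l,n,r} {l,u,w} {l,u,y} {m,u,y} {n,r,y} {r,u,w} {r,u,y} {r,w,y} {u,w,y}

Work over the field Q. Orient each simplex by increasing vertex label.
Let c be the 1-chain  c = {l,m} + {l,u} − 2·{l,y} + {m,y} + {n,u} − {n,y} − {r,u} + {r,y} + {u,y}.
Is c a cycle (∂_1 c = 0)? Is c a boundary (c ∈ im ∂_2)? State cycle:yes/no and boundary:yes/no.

cycle:yes boundary:no

n_0=8 n_1=24 n_2=17  [Q]
∂1: piv[hl,hn,hr,hy,lm,lu,lw] rk=7  ker:ln,lr,ly,mn,mr,mu,my,nr,nu,nw,ny,ru,rw,ry,uw,uy,wy
∂2: piv[hln,hlr,hnr,hny,hry,lmr,lmu,lmy,luw,luy,ruw,ruy,rwy] rk=13  ker:lnr,muy,nry,uwy
∂1c = 0
c vs im∂2: residual ≠ 0 ⇒ not boundary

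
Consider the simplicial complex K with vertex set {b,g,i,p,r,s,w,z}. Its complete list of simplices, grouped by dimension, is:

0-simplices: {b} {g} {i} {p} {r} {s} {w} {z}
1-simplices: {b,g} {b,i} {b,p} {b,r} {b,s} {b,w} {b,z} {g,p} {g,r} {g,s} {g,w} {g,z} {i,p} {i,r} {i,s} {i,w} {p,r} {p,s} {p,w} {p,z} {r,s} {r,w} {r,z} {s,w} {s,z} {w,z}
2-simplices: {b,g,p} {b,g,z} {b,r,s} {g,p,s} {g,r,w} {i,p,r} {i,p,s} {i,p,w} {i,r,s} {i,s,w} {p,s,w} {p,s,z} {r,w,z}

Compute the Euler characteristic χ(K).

n_0=8 n_1=26 n_2=13
χ=+8−26+13=-5

χ(K)=-5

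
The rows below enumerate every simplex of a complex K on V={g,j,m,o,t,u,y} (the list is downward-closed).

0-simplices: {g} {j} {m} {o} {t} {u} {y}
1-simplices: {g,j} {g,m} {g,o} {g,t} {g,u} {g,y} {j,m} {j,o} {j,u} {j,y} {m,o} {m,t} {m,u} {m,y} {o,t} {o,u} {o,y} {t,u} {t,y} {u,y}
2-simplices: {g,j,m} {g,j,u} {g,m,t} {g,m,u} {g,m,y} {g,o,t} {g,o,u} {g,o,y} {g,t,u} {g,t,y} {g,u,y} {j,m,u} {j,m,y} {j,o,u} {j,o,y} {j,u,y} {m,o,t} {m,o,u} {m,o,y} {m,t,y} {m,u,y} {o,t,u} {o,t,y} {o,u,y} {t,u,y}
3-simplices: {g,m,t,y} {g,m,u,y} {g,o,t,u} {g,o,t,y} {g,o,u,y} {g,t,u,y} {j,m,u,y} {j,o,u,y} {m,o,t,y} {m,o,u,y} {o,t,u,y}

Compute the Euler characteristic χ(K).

n_0=7 n_1=20 n_2=25 n_3=11
χ=+7−20+25−11=1

χ(K)=1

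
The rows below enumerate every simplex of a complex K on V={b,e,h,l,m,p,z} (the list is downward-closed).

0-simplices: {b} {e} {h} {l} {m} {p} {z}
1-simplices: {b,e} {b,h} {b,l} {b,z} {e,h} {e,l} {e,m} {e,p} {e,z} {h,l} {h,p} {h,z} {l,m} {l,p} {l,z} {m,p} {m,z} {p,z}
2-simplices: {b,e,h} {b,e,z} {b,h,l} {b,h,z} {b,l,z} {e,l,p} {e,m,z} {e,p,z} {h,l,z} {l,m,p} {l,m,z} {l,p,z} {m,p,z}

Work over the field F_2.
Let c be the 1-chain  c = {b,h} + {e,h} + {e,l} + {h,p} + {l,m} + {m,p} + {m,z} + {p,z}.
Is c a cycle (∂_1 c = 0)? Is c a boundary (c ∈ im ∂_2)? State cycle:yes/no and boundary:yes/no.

n_0=7 n_1=18 n_2=13  [Z2]
∂1: piv[be,bh,bl,bz,em,ep] rk=6  ker:eh,el,ez,hl,hp,hz,lm,lp,lz,mp,mz,pz
∂2: piv[beh,bez,bhl,bhz,blz,elp,emz,epz,lmp,lmz,lpz] rk=11  ker:hlz,mpz
∂1c = {b} + {h} + {m} + {p}

cycle:no boundary:no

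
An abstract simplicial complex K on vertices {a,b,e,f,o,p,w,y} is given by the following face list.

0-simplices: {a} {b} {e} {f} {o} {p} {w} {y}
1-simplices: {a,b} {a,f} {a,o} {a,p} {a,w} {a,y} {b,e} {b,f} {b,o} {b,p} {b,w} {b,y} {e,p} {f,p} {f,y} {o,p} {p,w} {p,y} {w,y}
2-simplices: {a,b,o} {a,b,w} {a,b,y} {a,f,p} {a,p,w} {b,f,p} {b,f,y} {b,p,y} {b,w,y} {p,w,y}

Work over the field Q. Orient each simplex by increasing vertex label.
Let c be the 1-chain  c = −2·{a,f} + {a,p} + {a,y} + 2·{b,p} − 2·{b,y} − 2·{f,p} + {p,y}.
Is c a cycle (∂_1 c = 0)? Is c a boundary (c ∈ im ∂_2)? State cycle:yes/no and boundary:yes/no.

n_0=8 n_1=19 n_2=10  [Q]
∂1: piv[ab,af,ao,ap,aw,ay,be] rk=7  ker:bf,bo,bp,bw,by,ep,fp,fy,op,pw,py,wy
∂2: piv[abo,abw,aby,afp,apw,bfp,bfy,bpy,bwy,pwy] rk=10
∂1c = 0
c vs im∂2: reduces to 0 ⇒ boundary

cycle:yes boundary:yes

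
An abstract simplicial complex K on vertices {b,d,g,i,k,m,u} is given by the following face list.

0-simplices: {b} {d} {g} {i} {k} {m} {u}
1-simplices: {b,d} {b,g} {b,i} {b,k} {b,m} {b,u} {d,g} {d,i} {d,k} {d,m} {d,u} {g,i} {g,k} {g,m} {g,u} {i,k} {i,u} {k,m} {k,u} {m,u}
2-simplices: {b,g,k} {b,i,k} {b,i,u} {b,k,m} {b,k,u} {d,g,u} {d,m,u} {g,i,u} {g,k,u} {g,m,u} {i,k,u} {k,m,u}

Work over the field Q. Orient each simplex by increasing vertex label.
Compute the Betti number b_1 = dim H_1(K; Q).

n_0=7 n_1=20 n_2=12  [Q]
∂1: piv[bd,bg,bi,bk,bm,bu] rk=6  ker:dg,di,dk,dm,du,gi,gk,gm,gu,ik,iu,km,ku,mu
∂2: piv[bgk,bik,biu,bkm,bku,dgu,dmu,giu,gku,gmu,kmu] rk=11  ker:iku
b_1=(20−6)−11=3

b_1=3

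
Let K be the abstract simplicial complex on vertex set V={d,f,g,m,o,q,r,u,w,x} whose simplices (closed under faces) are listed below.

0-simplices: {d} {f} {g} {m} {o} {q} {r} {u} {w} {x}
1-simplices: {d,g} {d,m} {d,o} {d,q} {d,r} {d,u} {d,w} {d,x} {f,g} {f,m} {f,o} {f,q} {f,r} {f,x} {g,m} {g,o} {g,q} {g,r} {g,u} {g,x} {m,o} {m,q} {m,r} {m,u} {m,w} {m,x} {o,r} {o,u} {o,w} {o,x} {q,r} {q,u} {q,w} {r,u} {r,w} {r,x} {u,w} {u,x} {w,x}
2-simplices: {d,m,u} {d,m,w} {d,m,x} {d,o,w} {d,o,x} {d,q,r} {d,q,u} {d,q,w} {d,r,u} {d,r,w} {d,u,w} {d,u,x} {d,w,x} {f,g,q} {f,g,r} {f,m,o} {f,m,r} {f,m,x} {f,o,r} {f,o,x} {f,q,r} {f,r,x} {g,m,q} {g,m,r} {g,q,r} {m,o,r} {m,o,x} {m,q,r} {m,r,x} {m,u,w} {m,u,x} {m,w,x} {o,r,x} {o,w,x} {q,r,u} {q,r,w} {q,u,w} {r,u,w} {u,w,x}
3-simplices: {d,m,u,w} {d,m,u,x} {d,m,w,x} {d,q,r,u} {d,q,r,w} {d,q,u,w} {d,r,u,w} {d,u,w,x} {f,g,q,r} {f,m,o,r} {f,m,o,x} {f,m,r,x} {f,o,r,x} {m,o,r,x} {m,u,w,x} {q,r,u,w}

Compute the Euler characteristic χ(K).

n_0=10 n_1=39 n_2=39 n_3=16
χ=+10−39+39−16=-6

χ(K)=-6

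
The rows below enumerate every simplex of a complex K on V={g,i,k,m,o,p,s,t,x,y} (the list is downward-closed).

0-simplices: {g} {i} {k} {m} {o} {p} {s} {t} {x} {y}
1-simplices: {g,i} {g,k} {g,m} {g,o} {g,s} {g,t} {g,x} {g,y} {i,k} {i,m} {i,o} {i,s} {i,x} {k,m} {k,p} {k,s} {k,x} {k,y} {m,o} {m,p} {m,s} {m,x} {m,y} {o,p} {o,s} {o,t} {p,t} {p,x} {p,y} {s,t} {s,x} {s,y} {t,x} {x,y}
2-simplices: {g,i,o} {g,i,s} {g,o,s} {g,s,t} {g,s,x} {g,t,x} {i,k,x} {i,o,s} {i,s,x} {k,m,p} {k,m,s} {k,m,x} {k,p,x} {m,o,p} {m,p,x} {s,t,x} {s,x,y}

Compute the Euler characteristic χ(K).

χ(K)=-7

n_0=10 n_1=34 n_2=17
χ=+10−34+17=-7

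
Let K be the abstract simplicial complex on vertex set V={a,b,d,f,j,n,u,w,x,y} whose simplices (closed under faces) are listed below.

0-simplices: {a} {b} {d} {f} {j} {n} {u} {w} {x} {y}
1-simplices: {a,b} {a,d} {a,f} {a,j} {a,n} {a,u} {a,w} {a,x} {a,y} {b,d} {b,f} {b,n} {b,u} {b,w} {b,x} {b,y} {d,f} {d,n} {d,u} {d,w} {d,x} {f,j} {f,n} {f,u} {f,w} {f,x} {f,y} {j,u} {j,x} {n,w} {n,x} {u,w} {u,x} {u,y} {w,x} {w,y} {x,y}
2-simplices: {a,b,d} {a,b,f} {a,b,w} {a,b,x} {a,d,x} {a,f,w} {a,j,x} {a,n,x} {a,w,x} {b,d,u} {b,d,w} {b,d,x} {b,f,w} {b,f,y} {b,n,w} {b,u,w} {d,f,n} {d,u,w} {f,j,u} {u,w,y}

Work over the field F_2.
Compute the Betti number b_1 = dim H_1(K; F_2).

n_0=10 n_1=37 n_2=20  [Z2]
∂1: piv[ab,ad,af,aj,an,au,aw,ax,ay] rk=9  ker:bd,bf,bn,bu,bw,bx,by,df,dn,du,dw,dx,fj,fn,fu,fw,fx,fy,ju,jx,nw,nx,uw,ux,uy,wx,wy,xy
∂2: piv[abd,abf,abw,abx,adx,afw,ajx,anx,awx,bdu,bdw,bfy,bnw,buw,dfn,fju,uwy] rk=17  ker:bdx,bfw,duw
b_1=(37−9)−17=11

b_1=11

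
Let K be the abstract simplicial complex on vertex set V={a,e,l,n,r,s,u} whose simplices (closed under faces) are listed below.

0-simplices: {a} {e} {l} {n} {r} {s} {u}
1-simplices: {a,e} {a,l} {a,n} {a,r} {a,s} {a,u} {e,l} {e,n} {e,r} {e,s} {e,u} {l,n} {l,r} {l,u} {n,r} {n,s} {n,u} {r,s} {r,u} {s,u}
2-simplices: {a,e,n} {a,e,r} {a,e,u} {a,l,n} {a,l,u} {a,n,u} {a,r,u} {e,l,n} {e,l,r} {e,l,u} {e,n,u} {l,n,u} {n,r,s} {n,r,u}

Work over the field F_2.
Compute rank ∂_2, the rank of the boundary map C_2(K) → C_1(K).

rank∂_2=11

n_0=7 n_1=20 n_2=14  [Z2]
∂1: piv[ae,al,an,ar,as,au] rk=6  ker:el,en,er,es,eu,ln,lr,lu,nr,ns,nu,rs,ru,su
∂2: piv[aen,aer,aeu,aln,alu,anu,aru,eln,elr,nrs,nru] rk=11  ker:elu,enu,lnu
rk∂_2=11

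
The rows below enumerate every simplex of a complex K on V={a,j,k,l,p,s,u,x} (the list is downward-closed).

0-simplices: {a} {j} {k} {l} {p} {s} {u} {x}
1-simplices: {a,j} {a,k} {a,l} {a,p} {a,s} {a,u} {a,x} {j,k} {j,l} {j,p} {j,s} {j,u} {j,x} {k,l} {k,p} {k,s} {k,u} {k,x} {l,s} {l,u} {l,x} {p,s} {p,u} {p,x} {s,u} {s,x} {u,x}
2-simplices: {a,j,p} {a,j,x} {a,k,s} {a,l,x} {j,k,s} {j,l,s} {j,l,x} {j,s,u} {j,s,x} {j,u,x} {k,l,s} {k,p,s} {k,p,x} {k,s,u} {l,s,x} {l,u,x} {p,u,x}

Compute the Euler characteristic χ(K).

n_0=8 n_1=27 n_2=17
χ=+8−27+17=-2

χ(K)=-2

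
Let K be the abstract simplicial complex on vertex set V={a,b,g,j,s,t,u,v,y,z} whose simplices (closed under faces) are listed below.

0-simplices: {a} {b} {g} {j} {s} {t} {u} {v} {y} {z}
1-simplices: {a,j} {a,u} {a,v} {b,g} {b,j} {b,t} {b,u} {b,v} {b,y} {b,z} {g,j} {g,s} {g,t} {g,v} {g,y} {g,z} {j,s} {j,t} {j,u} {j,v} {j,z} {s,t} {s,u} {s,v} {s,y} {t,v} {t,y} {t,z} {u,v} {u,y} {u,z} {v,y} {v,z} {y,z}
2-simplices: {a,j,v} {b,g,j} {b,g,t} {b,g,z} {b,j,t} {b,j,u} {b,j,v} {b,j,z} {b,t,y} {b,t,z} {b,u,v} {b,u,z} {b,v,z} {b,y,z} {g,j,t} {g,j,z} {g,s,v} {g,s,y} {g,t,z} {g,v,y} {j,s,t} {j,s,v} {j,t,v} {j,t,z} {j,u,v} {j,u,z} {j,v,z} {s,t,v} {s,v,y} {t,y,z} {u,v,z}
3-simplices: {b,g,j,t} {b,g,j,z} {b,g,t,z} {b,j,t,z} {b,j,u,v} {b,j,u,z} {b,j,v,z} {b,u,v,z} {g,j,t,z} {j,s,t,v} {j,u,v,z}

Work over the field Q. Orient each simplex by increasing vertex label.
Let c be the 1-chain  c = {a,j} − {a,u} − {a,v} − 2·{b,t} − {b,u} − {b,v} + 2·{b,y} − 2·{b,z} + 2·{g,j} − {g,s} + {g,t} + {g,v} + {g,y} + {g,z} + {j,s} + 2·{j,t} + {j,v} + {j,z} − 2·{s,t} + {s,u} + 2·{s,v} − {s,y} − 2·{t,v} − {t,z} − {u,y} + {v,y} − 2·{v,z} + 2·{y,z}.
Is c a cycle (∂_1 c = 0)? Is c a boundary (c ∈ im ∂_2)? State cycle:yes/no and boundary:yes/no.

cycle:no boundary:no

n_0=10 n_1=34 n_2=31 n_3=11  [Q]
∂1: piv[aj,au,av,bg,bj,bt,by,bz,gs] rk=9  ker:bu,bv,gj,gt,gv,gy,gz,js,jt,ju,jv,jz,st,su,sv,sy,tv,ty,tz,uv,uy,uz,vy,vz,yz
∂2: piv[ajv,bgj,bgt,bgz,bjt,bju,bjv,bjz,bty,btz,buv,buz,bvz,byz,gsv,gsy,gvy,jst,jsv,jtv] rk=20  ker:gjt,gjz,gtz,jtz,juv,juz,jvz,stv,svy,tyz,uvz
∂3: piv[bgjt,bgjz,bgtz,bjtz,bjuv,bjuz,bjvz,buvz,jstv] rk=9  ker:gjtz,juvz
∂1c = {a} + 4·{b} − 5·{g} − 2·{j} + 2·{t} + {v} − {z}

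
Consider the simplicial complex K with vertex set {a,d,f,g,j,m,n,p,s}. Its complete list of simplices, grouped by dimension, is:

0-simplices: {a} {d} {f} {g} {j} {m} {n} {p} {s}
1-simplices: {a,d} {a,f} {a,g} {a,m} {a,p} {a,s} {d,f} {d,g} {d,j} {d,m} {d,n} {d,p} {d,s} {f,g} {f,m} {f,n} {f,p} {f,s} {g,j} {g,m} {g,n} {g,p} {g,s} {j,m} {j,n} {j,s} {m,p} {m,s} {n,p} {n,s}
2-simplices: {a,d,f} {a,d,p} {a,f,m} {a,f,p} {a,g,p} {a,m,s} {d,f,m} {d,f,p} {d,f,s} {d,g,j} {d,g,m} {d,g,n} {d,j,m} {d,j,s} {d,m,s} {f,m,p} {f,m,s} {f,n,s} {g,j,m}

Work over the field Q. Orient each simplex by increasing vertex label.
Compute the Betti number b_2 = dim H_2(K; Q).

n_0=9 n_1=30 n_2=19  [Q]
∂1: piv[ad,af,ag,am,ap,as,dj,dn] rk=8  ker:df,dg,dm,dp,ds,fg,fm,fn,fp,fs,gj,gm,gn,gp,gs,jm,jn,js,mp,ms,np,ns
∂2: piv[adf,adp,afm,afp,agp,ams,dfm,dfs,dgj,dgm,dgn,djm,djs,dms,fmp,fns] rk=16  ker:dfp,fms,gjm
b_2=(19−16)−0=3

b_2=3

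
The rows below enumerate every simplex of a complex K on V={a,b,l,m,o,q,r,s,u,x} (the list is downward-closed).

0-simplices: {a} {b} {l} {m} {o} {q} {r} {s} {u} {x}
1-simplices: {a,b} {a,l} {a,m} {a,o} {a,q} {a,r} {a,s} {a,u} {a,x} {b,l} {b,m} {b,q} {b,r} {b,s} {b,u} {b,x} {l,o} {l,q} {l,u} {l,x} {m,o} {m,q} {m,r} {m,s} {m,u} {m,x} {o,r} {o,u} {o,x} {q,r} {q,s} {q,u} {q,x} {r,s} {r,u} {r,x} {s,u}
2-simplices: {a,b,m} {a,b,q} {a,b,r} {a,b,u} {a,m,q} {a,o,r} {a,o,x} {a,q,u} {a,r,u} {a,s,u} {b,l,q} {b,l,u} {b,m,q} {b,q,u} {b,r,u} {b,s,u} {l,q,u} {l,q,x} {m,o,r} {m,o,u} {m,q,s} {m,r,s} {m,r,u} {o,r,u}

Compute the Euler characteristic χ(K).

n_0=10 n_1=37 n_2=24
χ=+10−37+24=-3

χ(K)=-3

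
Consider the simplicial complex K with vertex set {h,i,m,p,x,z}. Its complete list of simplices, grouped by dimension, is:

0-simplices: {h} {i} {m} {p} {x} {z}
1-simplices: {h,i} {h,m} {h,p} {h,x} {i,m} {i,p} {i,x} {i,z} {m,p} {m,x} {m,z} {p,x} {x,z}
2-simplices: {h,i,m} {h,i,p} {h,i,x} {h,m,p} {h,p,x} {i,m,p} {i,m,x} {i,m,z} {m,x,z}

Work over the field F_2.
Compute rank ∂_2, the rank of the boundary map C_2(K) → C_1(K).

rank∂_2=8

n_0=6 n_1=13 n_2=9  [Z2]
∂1: piv[hi,hm,hp,hx,iz] rk=5  ker:im,ip,ix,mp,mx,mz,px,xz
∂2: piv[him,hip,hix,hmp,hpx,imx,imz,mxz] rk=8  ker:imp
rk∂_2=8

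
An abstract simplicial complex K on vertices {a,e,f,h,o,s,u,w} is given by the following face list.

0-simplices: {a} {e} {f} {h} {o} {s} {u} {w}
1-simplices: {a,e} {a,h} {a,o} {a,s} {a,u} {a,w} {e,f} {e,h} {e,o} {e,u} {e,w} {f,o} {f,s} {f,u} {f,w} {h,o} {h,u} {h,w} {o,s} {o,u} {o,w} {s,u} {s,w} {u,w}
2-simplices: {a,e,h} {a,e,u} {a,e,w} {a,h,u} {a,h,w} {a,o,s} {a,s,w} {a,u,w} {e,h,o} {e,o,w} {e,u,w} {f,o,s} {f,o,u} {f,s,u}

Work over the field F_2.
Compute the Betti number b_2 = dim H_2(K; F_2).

n_0=8 n_1=24 n_2=14  [Z2]
∂1: piv[ae,ah,ao,as,au,aw,ef] rk=7  ker:eh,eo,eu,ew,fo,fs,fu,fw,ho,hu,hw,os,ou,ow,su,sw,uw
∂2: piv[aeh,aeu,aew,ahu,ahw,aos,asw,auw,eho,eow,fos,fou,fsu] rk=13  ker:euw
b_2=(14−13)−0=1

b_2=1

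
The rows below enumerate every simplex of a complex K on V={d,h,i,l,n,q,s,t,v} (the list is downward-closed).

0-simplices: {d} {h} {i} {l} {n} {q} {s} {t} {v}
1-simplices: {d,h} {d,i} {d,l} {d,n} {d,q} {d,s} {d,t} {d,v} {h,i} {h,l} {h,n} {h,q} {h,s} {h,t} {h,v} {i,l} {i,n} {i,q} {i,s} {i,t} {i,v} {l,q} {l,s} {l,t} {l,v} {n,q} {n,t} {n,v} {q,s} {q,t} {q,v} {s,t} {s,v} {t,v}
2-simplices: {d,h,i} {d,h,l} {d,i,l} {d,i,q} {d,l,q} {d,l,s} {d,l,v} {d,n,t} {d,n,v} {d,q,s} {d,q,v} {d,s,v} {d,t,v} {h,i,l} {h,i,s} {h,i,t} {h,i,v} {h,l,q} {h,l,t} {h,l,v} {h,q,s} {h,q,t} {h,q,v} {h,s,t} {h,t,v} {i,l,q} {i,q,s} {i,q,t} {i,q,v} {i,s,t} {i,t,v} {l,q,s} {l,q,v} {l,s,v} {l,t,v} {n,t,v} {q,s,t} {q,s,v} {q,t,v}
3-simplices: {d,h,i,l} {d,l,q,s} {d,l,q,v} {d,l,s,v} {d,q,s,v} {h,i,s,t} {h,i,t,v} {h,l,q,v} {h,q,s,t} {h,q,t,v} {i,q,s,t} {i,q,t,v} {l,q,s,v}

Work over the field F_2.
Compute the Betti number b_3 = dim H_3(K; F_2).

n_0=9 n_1=34 n_2=39 n_3=13  [Z2]
∂1: piv[dh,di,dl,dn,dq,ds,dt,dv] rk=8  ker:hi,hl,hn,hq,hs,ht,hv,il,in,iq,is,it,iv,lq,ls,lt,lv,nq,nt,nv,qs,qt,qv,st,sv,tv
∂2: piv[dhi,dhl,dil,diq,dlq,dls,dlv,dnt,dnv,dqs,dqv,dsv,dtv,his,hit,hiv,hlq,hlt,hlv,hqs,hqt,hst,htv] rk=23  ker:hil,hqv,ilq,iqs,iqt,iqv,ist,itv,lqs,lqv,lsv,ltv,ntv,qst,qsv,qtv
∂3: piv[dhil,dlqs,dlqv,dlsv,dqsv,hist,hitv,hlqv,hqst,hqtv,iqst,iqtv] rk=12  ker:lqsv
b_3=(13−12)−0=1

b_3=1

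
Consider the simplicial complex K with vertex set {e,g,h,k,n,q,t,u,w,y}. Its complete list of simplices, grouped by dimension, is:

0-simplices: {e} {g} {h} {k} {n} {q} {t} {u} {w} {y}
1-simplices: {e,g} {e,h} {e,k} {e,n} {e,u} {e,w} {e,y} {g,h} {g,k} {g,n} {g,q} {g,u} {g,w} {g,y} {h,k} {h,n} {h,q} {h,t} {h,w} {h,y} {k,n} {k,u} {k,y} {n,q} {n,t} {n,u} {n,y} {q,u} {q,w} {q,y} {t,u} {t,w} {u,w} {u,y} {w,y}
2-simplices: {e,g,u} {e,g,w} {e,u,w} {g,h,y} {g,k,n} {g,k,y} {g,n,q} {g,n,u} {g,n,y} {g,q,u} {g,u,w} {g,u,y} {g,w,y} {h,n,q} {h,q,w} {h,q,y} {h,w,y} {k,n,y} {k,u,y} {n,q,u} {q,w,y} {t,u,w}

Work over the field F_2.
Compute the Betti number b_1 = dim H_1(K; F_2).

n_0=10 n_1=35 n_2=22  [Z2]
∂1: piv[eg,eh,ek,en,eu,ew,ey,gq,ht] rk=9  ker:gh,gk,gn,gu,gw,gy,hk,hn,hq,hw,hy,kn,ku,ky,nq,nt,nu,ny,qu,qw,qy,tu,tw,uw,uy,wy
∂2: piv[egu,egw,euw,ghy,gkn,gky,gnq,gnu,gny,gqu,guy,gwy,hnq,hqw,hqy,hwy,kuy,tuw] rk=18  ker:guw,kny,nqu,qwy
b_1=(35−9)−18=8

b_1=8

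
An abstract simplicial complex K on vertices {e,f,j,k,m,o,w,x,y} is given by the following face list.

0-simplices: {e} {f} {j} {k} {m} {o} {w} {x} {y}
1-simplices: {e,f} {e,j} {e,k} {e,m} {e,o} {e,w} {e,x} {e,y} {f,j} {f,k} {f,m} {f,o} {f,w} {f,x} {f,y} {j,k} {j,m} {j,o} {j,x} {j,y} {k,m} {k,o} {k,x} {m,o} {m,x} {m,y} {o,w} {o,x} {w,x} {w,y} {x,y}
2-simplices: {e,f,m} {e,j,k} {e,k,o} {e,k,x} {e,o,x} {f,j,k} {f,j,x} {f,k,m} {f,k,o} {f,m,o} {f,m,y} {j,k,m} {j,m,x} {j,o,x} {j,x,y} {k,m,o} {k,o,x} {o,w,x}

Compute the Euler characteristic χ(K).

χ(K)=-4

n_0=9 n_1=31 n_2=18
χ=+9−31+18=-4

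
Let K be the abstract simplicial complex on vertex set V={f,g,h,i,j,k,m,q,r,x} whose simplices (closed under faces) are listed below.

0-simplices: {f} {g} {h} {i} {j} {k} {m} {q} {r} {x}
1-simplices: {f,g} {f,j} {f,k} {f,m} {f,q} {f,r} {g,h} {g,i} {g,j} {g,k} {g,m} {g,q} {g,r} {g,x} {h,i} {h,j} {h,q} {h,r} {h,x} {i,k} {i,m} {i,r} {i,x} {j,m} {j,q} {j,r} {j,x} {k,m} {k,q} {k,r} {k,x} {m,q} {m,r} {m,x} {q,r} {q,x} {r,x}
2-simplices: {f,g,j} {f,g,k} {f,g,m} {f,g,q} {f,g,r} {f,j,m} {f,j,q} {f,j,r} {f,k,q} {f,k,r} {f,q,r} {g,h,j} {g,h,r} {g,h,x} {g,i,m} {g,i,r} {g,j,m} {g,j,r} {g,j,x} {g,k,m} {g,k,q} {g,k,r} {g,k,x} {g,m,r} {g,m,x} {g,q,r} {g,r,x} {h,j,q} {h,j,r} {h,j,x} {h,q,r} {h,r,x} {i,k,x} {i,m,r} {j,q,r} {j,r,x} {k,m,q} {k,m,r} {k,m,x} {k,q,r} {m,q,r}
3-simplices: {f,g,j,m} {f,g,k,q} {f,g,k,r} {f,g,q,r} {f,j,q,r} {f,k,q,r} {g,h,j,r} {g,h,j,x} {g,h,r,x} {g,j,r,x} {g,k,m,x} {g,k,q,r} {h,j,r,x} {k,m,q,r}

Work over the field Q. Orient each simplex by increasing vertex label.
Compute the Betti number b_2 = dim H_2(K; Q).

n_0=10 n_1=37 n_2=41 n_3=14  [Q]
∂1: piv[fg,fj,fk,fm,fq,fr,gh,gi,gx] rk=9  ker:gj,gk,gm,gq,gr,hi,hj,hq,hr,hx,ik,im,ir,ix,jm,jq,jr,jx,km,kq,kr,kx,mq,mr,mx,qr,qx,rx
∂2: piv[fgj,fgk,fgm,fgq,fgr,fjm,fjq,fjr,fkq,fkr,fqr,ghj,ghr,ghx,gim,gir,gjx,gkm,gkx,gmr,gmx,grx,hjq,ikx,kmq] rk=25  ker:gjm,gjr,gkq,gkr,gqr,hjr,hjx,hqr,hrx,imr,jqr,jrx,kmr,kmx,kqr,mqr
∂3: piv[fgjm,fgkq,fgkr,fgqr,fjqr,fkqr,ghjr,ghjx,ghrx,gjrx,gkmx,kmqr] rk=12  ker:gkqr,hjrx
b_2=(41−25)−12=4

b_2=4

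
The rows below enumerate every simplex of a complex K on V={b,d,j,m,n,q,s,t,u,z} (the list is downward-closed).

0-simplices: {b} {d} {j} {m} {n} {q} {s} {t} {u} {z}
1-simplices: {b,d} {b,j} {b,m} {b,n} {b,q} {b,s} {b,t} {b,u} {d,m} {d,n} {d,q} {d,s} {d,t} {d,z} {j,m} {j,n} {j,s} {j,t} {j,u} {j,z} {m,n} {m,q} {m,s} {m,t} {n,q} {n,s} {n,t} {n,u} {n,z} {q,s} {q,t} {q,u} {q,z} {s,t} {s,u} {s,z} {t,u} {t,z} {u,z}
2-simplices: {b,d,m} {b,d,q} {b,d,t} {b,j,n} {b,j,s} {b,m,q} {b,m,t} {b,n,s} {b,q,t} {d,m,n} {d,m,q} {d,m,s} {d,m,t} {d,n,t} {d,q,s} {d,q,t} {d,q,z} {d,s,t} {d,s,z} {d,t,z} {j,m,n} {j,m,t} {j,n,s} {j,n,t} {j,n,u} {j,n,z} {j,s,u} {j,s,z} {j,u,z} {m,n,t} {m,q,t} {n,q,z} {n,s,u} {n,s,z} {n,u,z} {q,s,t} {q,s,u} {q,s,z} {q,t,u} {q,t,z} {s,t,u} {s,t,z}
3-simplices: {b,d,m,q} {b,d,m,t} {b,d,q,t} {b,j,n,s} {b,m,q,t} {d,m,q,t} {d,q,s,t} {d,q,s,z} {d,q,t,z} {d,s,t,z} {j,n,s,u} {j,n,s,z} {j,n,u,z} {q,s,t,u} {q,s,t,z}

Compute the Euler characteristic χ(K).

χ(K)=-2

n_0=10 n_1=39 n_2=42 n_3=15
χ=+10−39+42−15=-2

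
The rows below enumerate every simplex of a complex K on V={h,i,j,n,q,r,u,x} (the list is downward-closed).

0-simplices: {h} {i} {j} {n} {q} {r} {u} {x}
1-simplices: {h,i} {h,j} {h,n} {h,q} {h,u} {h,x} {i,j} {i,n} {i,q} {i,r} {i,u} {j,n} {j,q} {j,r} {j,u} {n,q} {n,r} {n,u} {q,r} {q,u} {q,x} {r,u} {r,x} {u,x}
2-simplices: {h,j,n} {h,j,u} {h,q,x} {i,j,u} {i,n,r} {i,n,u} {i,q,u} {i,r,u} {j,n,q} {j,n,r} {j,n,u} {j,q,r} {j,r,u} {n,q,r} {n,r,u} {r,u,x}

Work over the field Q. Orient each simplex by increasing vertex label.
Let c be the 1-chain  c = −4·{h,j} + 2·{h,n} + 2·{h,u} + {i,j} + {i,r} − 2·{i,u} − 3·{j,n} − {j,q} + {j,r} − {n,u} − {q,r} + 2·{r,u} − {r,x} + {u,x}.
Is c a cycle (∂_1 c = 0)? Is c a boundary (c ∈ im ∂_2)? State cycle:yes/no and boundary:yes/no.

n_0=8 n_1=24 n_2=16  [Q]
∂1: piv[hi,hj,hn,hq,hu,hx,ir] rk=7  ker:ij,in,iq,iu,jn,jq,jr,ju,nq,nr,nu,qr,qu,qx,ru,rx,ux
∂2: piv[hjn,hju,hqx,iju,inr,inu,iqu,iru,jnq,jnr,jnu,jqr,rux] rk=13  ker:jru,nqr,nru
∂1c = 0
c vs im∂2: reduces to 0 ⇒ boundary

cycle:yes boundary:yes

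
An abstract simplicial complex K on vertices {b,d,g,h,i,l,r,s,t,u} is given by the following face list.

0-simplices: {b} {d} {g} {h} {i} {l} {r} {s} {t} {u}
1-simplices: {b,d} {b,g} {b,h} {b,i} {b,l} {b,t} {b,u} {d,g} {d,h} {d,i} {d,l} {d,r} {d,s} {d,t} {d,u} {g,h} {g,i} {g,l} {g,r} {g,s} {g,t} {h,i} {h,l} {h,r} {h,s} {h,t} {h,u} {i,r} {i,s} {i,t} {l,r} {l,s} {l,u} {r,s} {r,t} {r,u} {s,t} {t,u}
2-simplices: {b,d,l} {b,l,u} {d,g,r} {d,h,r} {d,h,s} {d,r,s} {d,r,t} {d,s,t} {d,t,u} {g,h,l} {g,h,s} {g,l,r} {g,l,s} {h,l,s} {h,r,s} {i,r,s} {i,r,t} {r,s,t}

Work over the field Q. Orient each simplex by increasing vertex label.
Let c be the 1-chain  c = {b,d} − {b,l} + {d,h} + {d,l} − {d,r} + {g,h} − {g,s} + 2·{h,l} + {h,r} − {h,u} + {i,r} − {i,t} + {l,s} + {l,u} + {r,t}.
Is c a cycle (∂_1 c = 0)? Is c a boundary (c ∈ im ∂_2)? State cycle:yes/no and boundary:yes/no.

cycle:yes boundary:no

n_0=10 n_1=38 n_2=18  [Q]
∂1: piv[bd,bg,bh,bi,bl,bt,bu,dr,ds] rk=9  ker:dg,dh,di,dl,dt,du,gh,gi,gl,gr,gs,gt,hi,hl,hr,hs,ht,hu,ir,is,it,lr,ls,lu,rs,rt,ru,st,tu
∂2: piv[bdl,blu,dgr,dhr,dhs,drs,drt,dst,dtu,ghl,ghs,glr,gls,irs,irt] rk=15  ker:hls,hrs,rst
∂1c = 0
c vs im∂2: residual ≠ 0 ⇒ not boundary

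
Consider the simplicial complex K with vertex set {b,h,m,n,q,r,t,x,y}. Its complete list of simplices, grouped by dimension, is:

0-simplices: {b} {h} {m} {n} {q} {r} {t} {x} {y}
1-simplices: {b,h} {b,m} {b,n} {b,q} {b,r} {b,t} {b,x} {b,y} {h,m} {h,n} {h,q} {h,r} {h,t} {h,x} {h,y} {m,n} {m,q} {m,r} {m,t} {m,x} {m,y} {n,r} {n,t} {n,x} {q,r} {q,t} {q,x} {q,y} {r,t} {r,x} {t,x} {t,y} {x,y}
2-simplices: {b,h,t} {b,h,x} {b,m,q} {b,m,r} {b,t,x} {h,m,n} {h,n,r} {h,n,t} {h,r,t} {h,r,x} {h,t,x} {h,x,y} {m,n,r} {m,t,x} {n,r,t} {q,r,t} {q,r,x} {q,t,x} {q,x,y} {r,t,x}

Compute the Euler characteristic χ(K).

n_0=9 n_1=33 n_2=20
χ=+9−33+20=-4

χ(K)=-4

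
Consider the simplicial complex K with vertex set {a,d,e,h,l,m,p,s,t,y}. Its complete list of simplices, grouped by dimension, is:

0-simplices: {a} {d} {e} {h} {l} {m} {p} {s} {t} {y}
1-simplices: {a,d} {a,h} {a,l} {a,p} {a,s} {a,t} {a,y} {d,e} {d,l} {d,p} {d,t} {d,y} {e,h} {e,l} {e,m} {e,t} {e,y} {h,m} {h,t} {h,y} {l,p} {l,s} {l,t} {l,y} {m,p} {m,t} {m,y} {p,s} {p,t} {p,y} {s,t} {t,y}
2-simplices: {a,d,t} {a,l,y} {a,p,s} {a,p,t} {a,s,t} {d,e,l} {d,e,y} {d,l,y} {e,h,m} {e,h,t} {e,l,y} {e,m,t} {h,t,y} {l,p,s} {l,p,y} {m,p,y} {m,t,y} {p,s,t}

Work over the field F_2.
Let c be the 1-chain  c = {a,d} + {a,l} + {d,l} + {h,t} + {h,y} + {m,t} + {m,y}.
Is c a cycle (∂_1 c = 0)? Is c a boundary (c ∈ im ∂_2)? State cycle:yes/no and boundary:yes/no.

cycle:yes boundary:no

n_0=10 n_1=32 n_2=18  [Z2]
∂1: piv[ad,ah,al,ap,as,at,ay,de,em] rk=9  ker:dl,dp,dt,dy,eh,el,et,ey,hm,ht,hy,lp,ls,lt,ly,mp,mt,my,ps,pt,py,st,ty
∂2: piv[adt,aly,aps,apt,ast,del,dey,dly,ehm,eht,emt,hty,lps,lpy,mpy,mty] rk=16  ker:ely,pst
∂1c = 0
c vs im∂2: residual ≠ 0 ⇒ not boundary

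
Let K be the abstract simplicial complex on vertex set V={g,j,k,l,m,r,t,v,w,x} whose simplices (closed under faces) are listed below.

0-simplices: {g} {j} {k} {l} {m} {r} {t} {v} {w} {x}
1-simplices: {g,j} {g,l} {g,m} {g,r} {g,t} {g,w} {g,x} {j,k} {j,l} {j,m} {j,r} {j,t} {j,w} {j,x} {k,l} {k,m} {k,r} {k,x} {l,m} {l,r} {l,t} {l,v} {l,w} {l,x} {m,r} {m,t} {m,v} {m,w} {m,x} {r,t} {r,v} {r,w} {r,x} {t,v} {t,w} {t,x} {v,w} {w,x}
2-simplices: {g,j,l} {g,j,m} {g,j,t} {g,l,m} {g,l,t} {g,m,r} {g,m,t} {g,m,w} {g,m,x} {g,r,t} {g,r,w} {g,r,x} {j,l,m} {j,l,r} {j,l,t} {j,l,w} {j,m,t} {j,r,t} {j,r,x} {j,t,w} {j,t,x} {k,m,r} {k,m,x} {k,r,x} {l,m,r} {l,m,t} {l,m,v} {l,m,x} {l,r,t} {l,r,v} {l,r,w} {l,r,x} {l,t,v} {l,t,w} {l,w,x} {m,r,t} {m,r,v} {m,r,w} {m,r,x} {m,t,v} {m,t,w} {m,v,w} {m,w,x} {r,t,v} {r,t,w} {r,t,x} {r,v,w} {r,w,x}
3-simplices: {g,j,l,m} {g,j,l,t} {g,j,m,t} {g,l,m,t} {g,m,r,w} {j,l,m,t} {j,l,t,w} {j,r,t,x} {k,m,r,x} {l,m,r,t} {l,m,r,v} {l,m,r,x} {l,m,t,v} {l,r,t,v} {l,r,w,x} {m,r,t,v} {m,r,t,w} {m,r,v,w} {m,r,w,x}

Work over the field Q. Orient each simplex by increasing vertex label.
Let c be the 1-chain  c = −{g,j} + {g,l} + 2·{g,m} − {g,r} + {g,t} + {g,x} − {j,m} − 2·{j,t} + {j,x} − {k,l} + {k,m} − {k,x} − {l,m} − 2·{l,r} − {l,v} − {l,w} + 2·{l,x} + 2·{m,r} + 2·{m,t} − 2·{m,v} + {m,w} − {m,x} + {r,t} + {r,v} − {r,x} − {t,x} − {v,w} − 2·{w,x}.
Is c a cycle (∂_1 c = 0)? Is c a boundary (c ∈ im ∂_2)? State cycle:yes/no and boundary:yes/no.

n_0=10 n_1=38 n_2=48 n_3=19  [Q]
∂1: piv[gj,gl,gm,gr,gt,gw,gx,jk,lv] rk=9  ker:jl,jm,jr,jt,jw,jx,kl,km,kr,kx,lm,lr,lt,lw,lx,mr,mt,mv,mw,mx,rt,rv,rw,rx,tv,tw,tx,vw,wx
∂2: piv[gjl,gjm,gjt,glm,glt,gmr,gmt,gmw,gmx,grt,grw,grx,jlr,jlw,jrt,jrx,jtw,jtx,kmr,kmx,lmv,lmx,lrv,lrw,ltv,lwx,mvw] rk=27  ker:jlm,jlt,jmt,krx,lmr,lmt,lrt,lrx,ltw,mrt,mrv,mrw,mrx,mtv,mtw,mwx,rtv,rtw,rtx,rvw,rwx
∂3: piv[gjlm,gjlt,gjmt,glmt,gmrw,jltw,jrtx,kmrx,lmrt,lmrv,lmrx,lmtv,lrtv,lrwx,mrtw,mrvw,mrwx] rk=17  ker:jlmt,mrtv
∂1c = −3·{g} + {j} + {k} + 3·{l} − {m} − 2·{r} + 3·{t} − {v} + {w} − 2·{x}

cycle:no boundary:no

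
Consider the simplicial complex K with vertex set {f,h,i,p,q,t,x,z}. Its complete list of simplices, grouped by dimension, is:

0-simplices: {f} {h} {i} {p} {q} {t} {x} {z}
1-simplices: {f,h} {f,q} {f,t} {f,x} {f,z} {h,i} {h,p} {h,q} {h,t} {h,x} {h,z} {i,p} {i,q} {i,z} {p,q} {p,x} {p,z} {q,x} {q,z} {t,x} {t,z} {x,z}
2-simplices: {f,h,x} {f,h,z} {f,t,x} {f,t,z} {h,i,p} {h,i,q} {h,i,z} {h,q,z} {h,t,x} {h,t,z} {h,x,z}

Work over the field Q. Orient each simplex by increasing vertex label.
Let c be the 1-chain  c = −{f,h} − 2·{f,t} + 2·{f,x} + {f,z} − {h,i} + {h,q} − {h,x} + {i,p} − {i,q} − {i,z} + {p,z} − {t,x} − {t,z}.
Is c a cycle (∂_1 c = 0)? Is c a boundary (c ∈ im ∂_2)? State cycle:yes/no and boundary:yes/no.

n_0=8 n_1=22 n_2=11  [Q]
∂1: piv[fh,fq,ft,fx,fz,hi,hp] rk=7  ker:hq,ht,hx,hz,ip,iq,iz,pq,px,pz,qx,qz,tx,tz,xz
∂2: piv[fhx,fhz,ftx,ftz,hip,hiq,hiz,hqz,htx,hxz] rk=10  ker:htz
∂1c = 0
c vs im∂2: residual ≠ 0 ⇒ not boundary

cycle:yes boundary:no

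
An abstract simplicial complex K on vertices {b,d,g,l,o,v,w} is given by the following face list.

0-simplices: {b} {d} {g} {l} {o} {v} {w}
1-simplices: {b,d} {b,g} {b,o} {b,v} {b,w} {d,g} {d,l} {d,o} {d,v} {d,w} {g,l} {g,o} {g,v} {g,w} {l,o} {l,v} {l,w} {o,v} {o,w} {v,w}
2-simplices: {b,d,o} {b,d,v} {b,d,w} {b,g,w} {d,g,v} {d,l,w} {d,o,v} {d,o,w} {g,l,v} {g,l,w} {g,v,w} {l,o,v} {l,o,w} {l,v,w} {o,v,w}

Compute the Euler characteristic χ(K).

χ(K)=2

n_0=7 n_1=20 n_2=15
χ=+7−20+15=2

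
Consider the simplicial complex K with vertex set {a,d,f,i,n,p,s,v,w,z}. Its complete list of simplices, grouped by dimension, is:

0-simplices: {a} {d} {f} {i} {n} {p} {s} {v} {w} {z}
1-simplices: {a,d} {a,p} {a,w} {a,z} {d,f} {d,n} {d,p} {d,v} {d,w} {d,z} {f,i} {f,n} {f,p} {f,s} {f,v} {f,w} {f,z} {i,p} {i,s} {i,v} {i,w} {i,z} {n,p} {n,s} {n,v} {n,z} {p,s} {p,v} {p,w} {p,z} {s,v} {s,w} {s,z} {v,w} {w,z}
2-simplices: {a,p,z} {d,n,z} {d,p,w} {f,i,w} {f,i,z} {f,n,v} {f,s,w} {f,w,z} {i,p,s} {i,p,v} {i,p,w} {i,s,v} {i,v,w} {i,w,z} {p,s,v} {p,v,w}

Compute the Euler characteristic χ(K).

n_0=10 n_1=35 n_2=16
χ=+10−35+16=-9

χ(K)=-9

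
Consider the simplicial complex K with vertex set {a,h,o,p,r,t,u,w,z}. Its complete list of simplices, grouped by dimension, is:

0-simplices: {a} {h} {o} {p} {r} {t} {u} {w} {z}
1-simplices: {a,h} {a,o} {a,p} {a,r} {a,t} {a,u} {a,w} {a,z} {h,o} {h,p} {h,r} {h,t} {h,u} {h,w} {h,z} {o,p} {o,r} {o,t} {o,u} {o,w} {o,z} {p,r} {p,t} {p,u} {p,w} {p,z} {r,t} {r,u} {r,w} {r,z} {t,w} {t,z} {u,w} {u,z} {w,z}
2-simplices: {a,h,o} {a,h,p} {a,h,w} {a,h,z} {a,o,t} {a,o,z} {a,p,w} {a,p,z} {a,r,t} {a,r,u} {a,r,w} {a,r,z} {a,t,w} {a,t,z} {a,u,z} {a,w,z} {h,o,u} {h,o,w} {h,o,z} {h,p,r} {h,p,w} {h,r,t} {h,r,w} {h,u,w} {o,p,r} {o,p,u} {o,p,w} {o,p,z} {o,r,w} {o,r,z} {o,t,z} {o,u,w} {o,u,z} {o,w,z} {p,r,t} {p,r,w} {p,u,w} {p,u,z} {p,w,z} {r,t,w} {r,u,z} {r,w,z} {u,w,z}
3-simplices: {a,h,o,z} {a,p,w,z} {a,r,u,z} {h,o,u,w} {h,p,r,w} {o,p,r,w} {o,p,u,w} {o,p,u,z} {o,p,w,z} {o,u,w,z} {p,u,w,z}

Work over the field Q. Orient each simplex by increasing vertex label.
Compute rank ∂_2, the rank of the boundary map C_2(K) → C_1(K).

rank∂_2=27

n_0=9 n_1=35 n_2=43 n_3=11  [Q]
∂1: piv[ah,ao,ap,ar,at,au,aw,az] rk=8  ker:ho,hp,hr,ht,hu,hw,hz,op,or,ot,ou,ow,oz,pr,pt,pu,pw,pz,rt,ru,rw,rz,tw,tz,uw,uz,wz
∂2: piv[aho,ahp,ahw,ahz,aot,aoz,apw,apz,art,aru,arw,arz,atw,atz,auz,awz,hou,how,hpr,hrt,hrw,huw,opr,opu,opw,ouz,prt] rk=27  ker:hoz,hpw,opz,orw,orz,otz,ouw,owz,prw,puw,puz,pwz,rtw,ruz,rwz,uwz
∂3: piv[ahoz,apwz,aruz,houw,hprw,oprw,opuw,opuz,opwz,ouwz] rk=10  ker:puwz
rk∂_2=27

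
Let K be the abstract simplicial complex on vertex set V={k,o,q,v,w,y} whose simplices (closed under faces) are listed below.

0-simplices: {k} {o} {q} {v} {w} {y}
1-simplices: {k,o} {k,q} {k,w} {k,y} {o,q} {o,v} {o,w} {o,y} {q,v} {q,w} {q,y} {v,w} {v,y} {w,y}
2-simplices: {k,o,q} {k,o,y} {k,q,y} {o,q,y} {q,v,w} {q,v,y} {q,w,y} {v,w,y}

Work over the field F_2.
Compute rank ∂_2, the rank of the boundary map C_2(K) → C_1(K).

rank∂_2=6

n_0=6 n_1=14 n_2=8  [Z2]
∂1: piv[ko,kq,kw,ky,ov] rk=5  ker:oq,ow,oy,qv,qw,qy,vw,vy,wy
∂2: piv[koq,koy,kqy,qvw,qvy,qwy] rk=6  ker:oqy,vwy
rk∂_2=6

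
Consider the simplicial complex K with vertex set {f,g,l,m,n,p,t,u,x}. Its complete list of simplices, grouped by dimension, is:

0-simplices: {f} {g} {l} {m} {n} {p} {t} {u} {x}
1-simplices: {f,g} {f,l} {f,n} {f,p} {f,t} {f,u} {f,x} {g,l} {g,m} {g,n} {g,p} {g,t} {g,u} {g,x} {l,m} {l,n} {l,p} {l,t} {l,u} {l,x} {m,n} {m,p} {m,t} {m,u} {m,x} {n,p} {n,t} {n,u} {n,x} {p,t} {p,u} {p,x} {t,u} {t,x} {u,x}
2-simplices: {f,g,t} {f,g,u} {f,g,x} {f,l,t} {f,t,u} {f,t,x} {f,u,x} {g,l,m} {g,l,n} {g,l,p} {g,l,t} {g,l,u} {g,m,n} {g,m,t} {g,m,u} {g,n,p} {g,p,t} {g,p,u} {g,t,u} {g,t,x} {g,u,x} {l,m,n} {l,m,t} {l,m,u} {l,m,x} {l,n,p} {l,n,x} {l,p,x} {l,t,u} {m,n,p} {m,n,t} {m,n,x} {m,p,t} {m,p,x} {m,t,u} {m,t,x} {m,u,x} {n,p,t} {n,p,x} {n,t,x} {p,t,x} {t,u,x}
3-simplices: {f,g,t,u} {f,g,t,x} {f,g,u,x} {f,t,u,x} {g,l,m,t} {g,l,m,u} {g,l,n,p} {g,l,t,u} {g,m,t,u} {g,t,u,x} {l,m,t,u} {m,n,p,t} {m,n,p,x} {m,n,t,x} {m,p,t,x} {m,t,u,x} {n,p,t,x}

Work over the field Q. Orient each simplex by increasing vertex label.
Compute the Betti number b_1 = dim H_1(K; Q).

n_0=9 n_1=35 n_2=42 n_3=17  [Q]
∂1: piv[fg,fl,fn,fp,ft,fu,fx,gm] rk=8  ker:gl,gn,gp,gt,gu,gx,lm,ln,lp,lt,lu,lx,mn,mp,mt,mu,mx,np,nt,nu,nx,pt,pu,px,tu,tx,ux
∂2: piv[fgt,fgu,fgx,flt,ftu,ftx,fux,glm,gln,glp,glt,glu,gmn,gmt,gmu,gnp,gpt,gpu,lmx,lnx,lpx,mnp,mnt,mtx] rk=24  ker:gtu,gtx,gux,lmn,lmt,lmu,lnp,ltu,mnx,mpt,mpx,mtu,mux,npt,npx,ntx,ptx,tux
∂3: piv[fgtu,fgtx,fgux,ftux,glmt,glmu,glnp,gltu,gmtu,mnpt,mnpx,mntx,mptx,mtux] rk=14  ker:gtux,lmtu,nptx
b_1=(35−8)−24=3

b_1=3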